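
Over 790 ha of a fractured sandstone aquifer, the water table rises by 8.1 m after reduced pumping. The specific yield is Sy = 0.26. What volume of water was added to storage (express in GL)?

ΔV ≈ 16.6 GL

A = 790 ha = 7.9 × 10^6 m²
ΔV = Sy × A × Δh = 0.26 × 7.9 × 10^6 m² × 8.1 m = 1.664 × 10^7 m³
ΔV = 1.664 × 10^7 m³ = 16.64 GL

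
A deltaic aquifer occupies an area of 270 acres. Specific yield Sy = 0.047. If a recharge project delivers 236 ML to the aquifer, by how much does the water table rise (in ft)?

A = 270 acres = 1.093 × 10^6 m²
ΔV = 236 ML = 2.36 × 10^5 m³
Δh = ΔV / (Sy × A) = 2.36 × 10^5 m³ / (0.047 × 1.093 × 10^6 m²) = 4.595 m
Δh = 4.595 m = 15.08 ft

Δh ≈ 15.1 ft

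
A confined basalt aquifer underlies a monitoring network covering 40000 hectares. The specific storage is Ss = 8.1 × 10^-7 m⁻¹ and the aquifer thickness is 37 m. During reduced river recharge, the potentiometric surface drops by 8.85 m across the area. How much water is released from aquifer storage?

S = Ss × b = 8.1 × 10^-7 m⁻¹ × 37 m = 2.997 × 10^-5
A = 40000 hectares = 4 × 10^8 m²
ΔV = S × A × Δh = 2.997 × 10^-5 × 4 × 10^8 m² × 8.85 m = 1.061 × 10^5 m³

ΔV ≈ 1.06 × 10^5 m³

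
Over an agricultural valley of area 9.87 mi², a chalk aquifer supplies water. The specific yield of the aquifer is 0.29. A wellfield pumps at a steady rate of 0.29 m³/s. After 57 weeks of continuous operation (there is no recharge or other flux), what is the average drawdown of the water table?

A = 9.87 mi² = 2.556 × 10^7 m²
Q = 0.29 m³/s = 25060 m³/d
t = 57 weeks = 399 d
ΔV = Q × t = 25060 m³/d × 399 d = 9.997 × 10^6 m³
Δh = ΔV / (Sy × A) = 9.997 × 10^6 / (0.29 × 2.556 × 10^7) = 1.349 m

Δh ≈ 1.35 m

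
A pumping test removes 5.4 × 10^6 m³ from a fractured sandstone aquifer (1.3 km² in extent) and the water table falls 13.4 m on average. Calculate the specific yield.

Sy ≈ 0.31

A = 1.3 km² = 1.3 × 10^6 m²
Sy = ΔV / (A × Δh) = 5.4 × 10^6 m³ / (1.3 × 10^6 m² × 13.4 m) = 0.31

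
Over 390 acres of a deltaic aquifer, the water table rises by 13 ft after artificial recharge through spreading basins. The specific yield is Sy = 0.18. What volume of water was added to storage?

ΔV ≈ 1.13 × 10^6 m³

A = 390 acres = 1.578 × 10^6 m²
Δh = 13 ft = 3.962 m
ΔV = Sy × A × Δh = 0.18 × 1.578 × 10^6 m² × 3.962 m = 1.126 × 10^6 m³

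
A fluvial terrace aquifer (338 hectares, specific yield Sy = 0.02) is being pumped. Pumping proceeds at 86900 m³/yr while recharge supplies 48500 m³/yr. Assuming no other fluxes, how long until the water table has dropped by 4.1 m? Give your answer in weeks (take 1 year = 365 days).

A = 338 hectares = 3.38 × 10^6 m²
ΔV = Sy × A × Δh = 0.02 × 3.38 × 10^6 × 4.1 = 2.772 × 10^5 m³
Net withdrawal = 86900 − 48500 = 38400 m³/yr = 105.2 m³/d
t = ΔV / Q = 2.772 × 10^5 m³ / 105.2 m³/d = 2634 d
t = 2634 d ≈ 376.4 weeks

t ≈ 376 weeks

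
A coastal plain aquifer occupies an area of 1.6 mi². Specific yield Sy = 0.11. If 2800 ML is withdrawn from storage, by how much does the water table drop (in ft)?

A = 1.6 mi² = 4.144 × 10^6 m²
ΔV = 2800 ML = 2.8 × 10^6 m³
Δh = ΔV / (Sy × A) = 2.8 × 10^6 m³ / (0.11 × 4.144 × 10^6 m²) = 6.143 m
Δh = 6.143 m = 20.15 ft

Δh ≈ 20.2 ft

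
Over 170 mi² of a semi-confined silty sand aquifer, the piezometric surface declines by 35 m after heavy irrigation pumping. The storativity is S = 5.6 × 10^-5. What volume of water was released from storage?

ΔV ≈ 8.63 × 10^5 m³

A = 170 mi² = 4.403 × 10^8 m²
ΔV = S × A × Δh = 5.6 × 10^-5 × 4.403 × 10^8 m² × 35 m = 8.63 × 10^5 m³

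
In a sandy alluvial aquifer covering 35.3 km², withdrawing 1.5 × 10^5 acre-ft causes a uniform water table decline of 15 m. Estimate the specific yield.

Sy ≈ 0.35

A = 35.3 km² = 3.53 × 10^7 m²
ΔV = 1.5 × 10^5 acre-ft = 1.85 × 10^8 m³
Sy = ΔV / (A × Δh) = 1.85 × 10^8 m³ / (3.53 × 10^7 m² × 15 m) = 0.3494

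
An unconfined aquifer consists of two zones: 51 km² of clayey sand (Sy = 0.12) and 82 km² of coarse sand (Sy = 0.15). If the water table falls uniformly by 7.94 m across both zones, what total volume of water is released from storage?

A₁ = 51 km² = 5.1 × 10^7 m²; A₂ = 82 km² = 8.2 × 10^7 m²
ΔV₁ = 0.12 × 5.1 × 10^7 × 7.94 = 4.859 × 10^7 m³
ΔV₂ = 0.15 × 8.2 × 10^7 × 7.94 = 9.766 × 10^7 m³
ΔV = ΔV₁ + ΔV₂ = 1.463 × 10^8 m³

ΔV ≈ 1.46 × 10^8 m³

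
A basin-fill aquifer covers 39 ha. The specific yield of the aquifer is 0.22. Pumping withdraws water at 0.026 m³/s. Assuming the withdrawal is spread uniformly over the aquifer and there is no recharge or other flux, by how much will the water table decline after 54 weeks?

Δh ≈ 9.9 m

A = 39 ha = 3.9 × 10^5 m²
Q = 0.026 m³/s = 2246 m³/d
t = 54 weeks = 378 d
ΔV = Q × t = 2246 m³/d × 378 d = 8.491 × 10^5 m³
Δh = ΔV / (Sy × A) = 8.491 × 10^5 / (0.22 × 3.9 × 10^5) = 9.897 m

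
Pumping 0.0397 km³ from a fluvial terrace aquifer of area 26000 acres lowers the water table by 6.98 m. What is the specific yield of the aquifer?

A = 26000 acres = 1.052 × 10^8 m²
ΔV = 0.0397 km³ = 3.97 × 10^7 m³
Sy = ΔV / (A × Δh) = 3.97 × 10^7 m³ / (1.052 × 10^8 m² × 6.98 m) = 0.05406

Sy ≈ 0.054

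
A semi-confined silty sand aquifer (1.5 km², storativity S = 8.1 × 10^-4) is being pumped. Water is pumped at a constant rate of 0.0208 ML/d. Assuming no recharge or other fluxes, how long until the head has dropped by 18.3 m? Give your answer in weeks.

t ≈ 153 weeks

A = 1.5 km² = 1.5 × 10^6 m²
ΔV = S × A × Δh = 8.1 × 10^-4 × 1.5 × 10^6 × 18.3 = 22230 m³
Q = 0.0208 ML/d = 20.8 m³/d
t = ΔV / Q = 22230 m³ / 20.8 m³/d = 1069 d
t = 1069 d ≈ 152.7 weeks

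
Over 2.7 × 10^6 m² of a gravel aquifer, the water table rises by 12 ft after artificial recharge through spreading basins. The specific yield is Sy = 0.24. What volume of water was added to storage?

Δh = 12 ft = 3.658 m
ΔV = Sy × A × Δh = 0.24 × 2.7 × 10^6 m² × 3.658 m = 2.37 × 10^6 m³

ΔV ≈ 2.37 × 10^6 m³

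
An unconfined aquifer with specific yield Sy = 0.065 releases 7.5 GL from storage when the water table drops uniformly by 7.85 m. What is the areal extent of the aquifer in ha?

ΔV = 7.5 GL = 7.5 × 10^6 m³
A = ΔV / (Sy × Δh) = 7.5 × 10^6 / (0.065 × 7.85) = 1.47 × 10^7 m²
A = 1.47 × 10^7 m² = 1470 ha

A ≈ 1470 ha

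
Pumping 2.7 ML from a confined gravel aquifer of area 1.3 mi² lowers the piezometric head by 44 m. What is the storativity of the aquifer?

S ≈ 1.8 × 10^-5

A = 1.3 mi² = 3.367 × 10^6 m²
ΔV = 2.7 ML = 2700 m³
S = ΔV / (A × Δh) = 2700 m³ / (3.367 × 10^6 m² × 44 m) = 1.823 × 10^-5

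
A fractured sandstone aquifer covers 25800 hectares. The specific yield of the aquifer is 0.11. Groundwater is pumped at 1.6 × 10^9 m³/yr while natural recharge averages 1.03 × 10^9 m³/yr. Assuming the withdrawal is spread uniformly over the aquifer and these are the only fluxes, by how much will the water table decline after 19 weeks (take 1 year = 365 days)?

A = 25800 hectares = 2.58 × 10^8 m²
Net abstraction = 1.6 × 10^9 − 1.03 × 10^9 = 5.7 × 10^8 m³/yr
Q_net = 5.7 × 10^8 m³/yr = 1.562 × 10^6 m³/d
t = 19 weeks = 133 d
ΔV = Q × t = 1.562 × 10^6 m³/d × 133 d = 2.077 × 10^8 m³
Δh = ΔV / (Sy × A) = 2.077 × 10^8 / (0.11 × 2.58 × 10^8) = 7.318 m

Δh ≈ 7.32 m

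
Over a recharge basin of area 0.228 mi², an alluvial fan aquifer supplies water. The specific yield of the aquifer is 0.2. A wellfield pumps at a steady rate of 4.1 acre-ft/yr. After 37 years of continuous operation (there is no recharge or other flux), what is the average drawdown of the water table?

Δh ≈ 1.58 m

A = 0.228 mi² = 5.905 × 10^5 m²
Q = 4.1 acre-ft/yr = 13.86 m³/d
t = 37 years = 13500 d
ΔV = Q × t = 13.86 m³/d × 13500 d = 1.871 × 10^5 m³
Δh = ΔV / (Sy × A) = 1.871 × 10^5 / (0.2 × 5.905 × 10^5) = 1.584 m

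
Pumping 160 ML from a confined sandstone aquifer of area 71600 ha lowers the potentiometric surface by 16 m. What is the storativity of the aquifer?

A = 71600 ha = 7.16 × 10^8 m²
ΔV = 160 ML = 1.6 × 10^5 m³
S = ΔV / (A × Δh) = 1.6 × 10^5 m³ / (7.16 × 10^8 m² × 16 m) = 1.397 × 10^-5

S ≈ 1.4 × 10^-5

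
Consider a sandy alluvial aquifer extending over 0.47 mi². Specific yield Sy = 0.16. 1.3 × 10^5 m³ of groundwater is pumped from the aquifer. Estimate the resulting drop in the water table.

Δh ≈ 0.667 m

A = 0.47 mi² = 1.217 × 10^6 m²
Δh = ΔV / (Sy × A) = 1.3 × 10^5 m³ / (0.16 × 1.217 × 10^6 m²) = 0.6675 m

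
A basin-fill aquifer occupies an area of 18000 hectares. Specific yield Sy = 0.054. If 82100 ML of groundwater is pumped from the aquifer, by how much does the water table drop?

A = 18000 hectares = 1.8 × 10^8 m²
ΔV = 82100 ML = 8.21 × 10^7 m³
Δh = ΔV / (Sy × A) = 8.21 × 10^7 m³ / (0.054 × 1.8 × 10^8 m²) = 8.447 m

Δh ≈ 8.45 m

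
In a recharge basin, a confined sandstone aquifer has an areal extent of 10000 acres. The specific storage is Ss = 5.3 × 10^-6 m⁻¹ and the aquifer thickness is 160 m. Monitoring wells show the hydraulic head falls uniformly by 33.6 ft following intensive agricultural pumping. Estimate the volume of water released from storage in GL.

ΔV ≈ 0.351 GL

S = Ss × b = 5.3 × 10^-6 m⁻¹ × 160 m = 8.48 × 10^-4
A = 10000 acres = 4.047 × 10^7 m²
Δh = 33.6 ft = 10.24 m
ΔV = S × A × Δh = 8.48 × 10^-4 × 4.047 × 10^7 m² × 10.24 m = 3.515 × 10^5 m³
ΔV = 3.515 × 10^5 m³ = 0.3515 GL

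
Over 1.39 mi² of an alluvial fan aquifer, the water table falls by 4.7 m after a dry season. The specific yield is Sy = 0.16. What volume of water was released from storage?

ΔV ≈ 2.71 × 10^6 m³

A = 1.39 mi² = 3.6 × 10^6 m²
ΔV = Sy × A × Δh = 0.16 × 3.6 × 10^6 m² × 4.7 m = 2.707 × 10^6 m³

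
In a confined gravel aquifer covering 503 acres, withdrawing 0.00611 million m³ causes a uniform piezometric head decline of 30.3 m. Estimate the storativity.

A = 503 acres = 2.036 × 10^6 m²
ΔV = 0.00611 million m³ = 6110 m³
S = ΔV / (A × Δh) = 6110 m³ / (2.036 × 10^6 m² × 30.3 m) = 9.906 × 10^-5

S ≈ 9.9 × 10^-5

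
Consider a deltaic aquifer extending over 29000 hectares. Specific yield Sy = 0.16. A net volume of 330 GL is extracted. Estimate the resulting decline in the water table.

A = 29000 hectares = 2.9 × 10^8 m²
ΔV = 330 GL = 3.3 × 10^8 m³
Δh = ΔV / (Sy × A) = 3.3 × 10^8 m³ / (0.16 × 2.9 × 10^8 m²) = 7.112 m

Δh ≈ 7.11 m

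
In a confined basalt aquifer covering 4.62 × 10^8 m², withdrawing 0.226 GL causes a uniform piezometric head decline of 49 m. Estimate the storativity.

S ≈ 1 × 10^-5

ΔV = 0.226 GL = 2.26 × 10^5 m³
S = ΔV / (A × Δh) = 2.26 × 10^5 m³ / (4.62 × 10^8 m² × 49 m) = 9.983 × 10^-6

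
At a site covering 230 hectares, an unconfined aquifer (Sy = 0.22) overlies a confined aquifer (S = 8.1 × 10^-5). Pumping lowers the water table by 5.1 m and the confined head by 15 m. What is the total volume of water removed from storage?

A = 230 hectares = 2.3 × 10^6 m²
Unconfined: ΔV_u = Sy × A × Δh_u = 0.22 × 2.3 × 10^6 × 5.1 = 2.581 × 10^6 m³
Confined: ΔV_c = S × A × Δh_c = 8.1 × 10^-5 × 2.3 × 10^6 × 15 = 2794 m³
Total ΔV = 2.581 × 10^6 + 2794 = 2.583 × 10^6 m³

ΔV ≈ 2.58 × 10^6 m³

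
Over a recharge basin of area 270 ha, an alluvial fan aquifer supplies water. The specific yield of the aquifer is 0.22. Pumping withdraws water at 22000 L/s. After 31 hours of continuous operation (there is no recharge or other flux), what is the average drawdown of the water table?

Δh ≈ 4.13 m

A = 270 ha = 2.7 × 10^6 m²
Q = 22000 L/s = 1.901 × 10^6 m³/d
t = 31 hours = 1.292 d
ΔV = Q × t = 1.901 × 10^6 m³/d × 1.292 d = 2.455 × 10^6 m³
Δh = ΔV / (Sy × A) = 2.455 × 10^6 / (0.22 × 2.7 × 10^6) = 4.133 m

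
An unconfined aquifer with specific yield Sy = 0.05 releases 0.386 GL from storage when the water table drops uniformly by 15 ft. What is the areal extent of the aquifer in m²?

Δh = 15 ft = 4.572 m
ΔV = 0.386 GL = 3.86 × 10^5 m³
A = ΔV / (Sy × Δh) = 3.86 × 10^5 / (0.05 × 4.572) = 1.689 × 10^6 m²

A ≈ 1.69 × 10^6 m²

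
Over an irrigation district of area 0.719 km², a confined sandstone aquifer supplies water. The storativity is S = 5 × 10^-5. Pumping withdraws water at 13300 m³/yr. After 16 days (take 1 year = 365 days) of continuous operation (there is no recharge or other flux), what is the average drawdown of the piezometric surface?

Δh ≈ 16.2 m

A = 0.719 km² = 7.19 × 10^5 m²
Q = 13300 m³/yr = 36.44 m³/d
ΔV = Q × t = 36.44 m³/d × 16 d = 583 m³
Δh = ΔV / (S × A) = 583 / (5 × 10^-5 × 7.19 × 10^5) = 16.22 m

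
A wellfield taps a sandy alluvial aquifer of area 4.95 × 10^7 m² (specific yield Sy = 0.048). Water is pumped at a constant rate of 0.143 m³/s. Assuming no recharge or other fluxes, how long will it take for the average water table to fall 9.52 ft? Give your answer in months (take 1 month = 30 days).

Δh = 9.52 ft = 2.902 m
ΔV = Sy × A × Δh = 0.048 × 4.95 × 10^7 × 2.902 = 6.894 × 10^6 m³
Q = 0.143 m³/s = 12360 m³/d
t = ΔV / Q = 6.894 × 10^6 m³ / 12360 m³/d = 558 d
t = 558 d ≈ 18.6 months

t ≈ 18.6 months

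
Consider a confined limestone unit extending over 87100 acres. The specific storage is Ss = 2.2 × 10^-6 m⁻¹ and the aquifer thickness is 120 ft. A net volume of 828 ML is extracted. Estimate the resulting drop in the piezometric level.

Δh ≈ 29.2 m

b = 120 ft = 36.58 m
S = Ss × b = 2.2 × 10^-6 m⁻¹ × 36.58 m = 8.047 × 10^-5
A = 87100 acres = 3.525 × 10^8 m²
ΔV = 828 ML = 8.28 × 10^5 m³
Δh = ΔV / (S × A) = 8.28 × 10^5 m³ / (8.047 × 10^-5 × 3.525 × 10^8 m²) = 29.19 m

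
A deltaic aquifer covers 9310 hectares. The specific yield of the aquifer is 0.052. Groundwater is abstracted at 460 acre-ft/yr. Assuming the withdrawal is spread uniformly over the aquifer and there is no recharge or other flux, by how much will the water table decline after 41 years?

A = 9310 hectares = 9.31 × 10^7 m²
Q = 460 acre-ft/yr = 1555 m³/d
t = 41 years = 14960 d
ΔV = Q × t = 1555 m³/d × 14960 d = 2.326 × 10^7 m³
Δh = ΔV / (Sy × A) = 2.326 × 10^7 / (0.052 × 9.31 × 10^7) = 4.805 m

Δh ≈ 4.81 m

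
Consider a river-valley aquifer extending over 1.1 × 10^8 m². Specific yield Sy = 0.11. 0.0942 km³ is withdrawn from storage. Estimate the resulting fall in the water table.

ΔV = 0.0942 km³ = 9.42 × 10^7 m³
Δh = ΔV / (Sy × A) = 9.42 × 10^7 m³ / (0.11 × 1.1 × 10^8 m²) = 7.785 m

Δh ≈ 7.79 m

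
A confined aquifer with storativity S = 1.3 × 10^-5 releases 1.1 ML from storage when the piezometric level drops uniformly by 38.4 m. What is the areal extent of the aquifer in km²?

A ≈ 2.2 km²

ΔV = 1.1 ML = 1100 m³
A = ΔV / (S × Δh) = 1100 / (1.3 × 10^-5 × 38.4) = 2.204 × 10^6 m²
A = 2.204 × 10^6 m² = 2.204 km²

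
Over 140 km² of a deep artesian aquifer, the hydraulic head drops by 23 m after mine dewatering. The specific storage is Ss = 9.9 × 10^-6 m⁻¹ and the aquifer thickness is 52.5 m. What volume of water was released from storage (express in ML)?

ΔV ≈ 1670 ML

S = Ss × b = 9.9 × 10^-6 m⁻¹ × 52.5 m = 5.197 × 10^-4
A = 140 km² = 1.4 × 10^8 m²
ΔV = S × A × Δh = 5.197 × 10^-4 × 1.4 × 10^8 m² × 23 m = 1.674 × 10^6 m³
ΔV = 1.674 × 10^6 m³ = 1674 ML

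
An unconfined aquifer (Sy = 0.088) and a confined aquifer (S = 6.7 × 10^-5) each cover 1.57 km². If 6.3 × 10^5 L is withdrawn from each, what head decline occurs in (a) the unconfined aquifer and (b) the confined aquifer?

A = 1.57 km² = 1.57 × 10^6 m²
ΔV = 6.3 × 10^5 L = 630 m³
Unconfined: Δh_u = ΔV/(Sy·A) = 630/(0.088 × 1.57 × 10^6) = 0.00456 m
Confined: Δh_c = ΔV/(S·A) = 630/(6.7 × 10^-5 × 1.57 × 10^6) = 5.989 m

Δh_u ≈ 0.00456 m; Δh_c ≈ 5.99 m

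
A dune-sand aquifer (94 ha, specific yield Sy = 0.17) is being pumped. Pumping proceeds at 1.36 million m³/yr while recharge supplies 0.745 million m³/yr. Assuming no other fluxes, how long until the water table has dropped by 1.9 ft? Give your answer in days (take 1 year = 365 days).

A = 94 ha = 9.4 × 10^5 m²
Δh = 1.9 ft = 0.5791 m
ΔV = Sy × A × Δh = 0.17 × 9.4 × 10^5 × 0.5791 = 92540 m³
Net withdrawal = 1.36 − 0.745 = 0.615 million m³/yr = 1685 m³/d
t = ΔV / Q = 92540 m³ / 1685 m³/d = 54.92 d

t ≈ 54.9 days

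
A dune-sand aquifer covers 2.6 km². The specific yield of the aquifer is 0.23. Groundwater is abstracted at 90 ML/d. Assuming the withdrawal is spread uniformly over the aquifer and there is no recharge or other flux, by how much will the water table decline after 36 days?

A = 2.6 km² = 2.6 × 10^6 m²
Q = 90 ML/d = 90000 m³/d
ΔV = Q × t = 90000 m³/d × 36 d = 3.24 × 10^6 m³
Δh = ΔV / (Sy × A) = 3.24 × 10^6 / (0.23 × 2.6 × 10^6) = 5.418 m

Δh ≈ 5.42 m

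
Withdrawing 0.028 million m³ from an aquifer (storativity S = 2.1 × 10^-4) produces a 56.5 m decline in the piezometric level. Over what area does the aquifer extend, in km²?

A ≈ 2.36 km²

ΔV = 0.028 million m³ = 28000 m³
A = ΔV / (S × Δh) = 28000 / (2.1 × 10^-4 × 56.5) = 2.36 × 10^6 m²
A = 2.36 × 10^6 m² = 2.36 km²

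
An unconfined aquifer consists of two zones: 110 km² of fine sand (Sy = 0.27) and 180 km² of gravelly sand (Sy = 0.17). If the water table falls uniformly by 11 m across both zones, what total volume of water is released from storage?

ΔV ≈ 6.63 × 10^8 m³

A₁ = 110 km² = 1.1 × 10^8 m²; A₂ = 180 km² = 1.8 × 10^8 m²
ΔV₁ = 0.27 × 1.1 × 10^8 × 11 = 3.267 × 10^8 m³
ΔV₂ = 0.17 × 1.8 × 10^8 × 11 = 3.366 × 10^8 m³
ΔV = ΔV₁ + ΔV₂ = 6.633 × 10^8 m³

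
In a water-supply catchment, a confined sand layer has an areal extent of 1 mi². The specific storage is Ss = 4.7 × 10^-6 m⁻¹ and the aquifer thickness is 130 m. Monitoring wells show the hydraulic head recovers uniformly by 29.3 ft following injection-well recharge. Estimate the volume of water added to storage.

S = Ss × b = 4.7 × 10^-6 m⁻¹ × 130 m = 6.11 × 10^-4
A = 1 mi² = 2.59 × 10^6 m²
Δh = 29.3 ft = 8.931 m
ΔV = S × A × Δh = 6.11 × 10^-4 × 2.59 × 10^6 m² × 8.931 m = 14130 m³

ΔV ≈ 14100 m³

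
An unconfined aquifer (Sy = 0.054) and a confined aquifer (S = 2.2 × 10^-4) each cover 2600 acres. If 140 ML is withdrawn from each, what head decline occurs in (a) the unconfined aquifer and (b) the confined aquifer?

A = 2600 acres = 1.052 × 10^7 m²
ΔV = 140 ML = 1.4 × 10^5 m³
Unconfined: Δh_u = ΔV/(Sy·A) = 1.4 × 10^5/(0.054 × 1.052 × 10^7) = 0.2464 m
Confined: Δh_c = ΔV/(S·A) = 1.4 × 10^5/(2.2 × 10^-4 × 1.052 × 10^7) = 60.48 m

Δh_u ≈ 0.246 m; Δh_c ≈ 60.5 m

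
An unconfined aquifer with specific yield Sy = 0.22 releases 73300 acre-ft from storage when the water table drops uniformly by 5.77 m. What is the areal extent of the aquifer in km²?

ΔV = 73300 acre-ft = 9.041 × 10^7 m³
A = ΔV / (Sy × Δh) = 9.041 × 10^7 / (0.22 × 5.77) = 7.123 × 10^7 m²
A = 7.123 × 10^7 m² = 71.23 km²

A ≈ 71.2 km²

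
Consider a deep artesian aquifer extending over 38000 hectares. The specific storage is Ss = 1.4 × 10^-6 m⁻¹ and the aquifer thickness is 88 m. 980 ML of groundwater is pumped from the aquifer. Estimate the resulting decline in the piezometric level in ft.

S = Ss × b = 1.4 × 10^-6 m⁻¹ × 88 m = 1.232 × 10^-4
A = 38000 hectares = 3.8 × 10^8 m²
ΔV = 980 ML = 9.8 × 10^5 m³
Δh = ΔV / (S × A) = 9.8 × 10^5 m³ / (1.232 × 10^-4 × 3.8 × 10^8 m²) = 20.93 m
Δh = 20.93 m = 68.68 ft

Δh ≈ 68.7 ft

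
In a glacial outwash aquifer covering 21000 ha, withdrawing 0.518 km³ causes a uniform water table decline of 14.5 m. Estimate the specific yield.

A = 21000 ha = 2.1 × 10^8 m²
ΔV = 0.518 km³ = 5.18 × 10^8 m³
Sy = ΔV / (A × Δh) = 5.18 × 10^8 m³ / (2.1 × 10^8 m² × 14.5 m) = 0.1701

Sy ≈ 0.17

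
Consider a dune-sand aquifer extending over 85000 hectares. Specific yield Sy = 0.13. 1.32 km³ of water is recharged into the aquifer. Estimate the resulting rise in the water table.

A = 85000 hectares = 8.5 × 10^8 m²
ΔV = 1.32 km³ = 1.32 × 10^9 m³
Δh = ΔV / (Sy × A) = 1.32 × 10^9 m³ / (0.13 × 8.5 × 10^8 m²) = 11.95 m

Δh ≈ 11.9 m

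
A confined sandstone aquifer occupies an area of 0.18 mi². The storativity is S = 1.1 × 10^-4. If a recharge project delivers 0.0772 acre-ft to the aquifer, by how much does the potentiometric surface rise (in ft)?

A = 0.18 mi² = 4.662 × 10^5 m²
ΔV = 0.0772 acre-ft = 95.22 m³
Δh = ΔV / (S × A) = 95.22 m³ / (1.1 × 10^-4 × 4.662 × 10^5 m²) = 1.857 m
Δh = 1.857 m = 6.092 ft

Δh ≈ 6.09 ft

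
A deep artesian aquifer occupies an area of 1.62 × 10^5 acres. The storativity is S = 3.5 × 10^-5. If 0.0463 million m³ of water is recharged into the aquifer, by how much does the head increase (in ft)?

A = 1.62 × 10^5 acres = 6.556 × 10^8 m²
ΔV = 0.0463 million m³ = 46300 m³
Δh = ΔV / (S × A) = 46300 m³ / (3.5 × 10^-5 × 6.556 × 10^8 m²) = 2.018 m
Δh = 2.018 m = 6.62 ft

Δh ≈ 6.62 ft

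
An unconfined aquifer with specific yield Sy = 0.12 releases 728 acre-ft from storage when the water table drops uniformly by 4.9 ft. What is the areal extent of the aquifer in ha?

Δh = 4.9 ft = 1.494 m
ΔV = 728 acre-ft = 8.98 × 10^5 m³
A = ΔV / (Sy × Δh) = 8.98 × 10^5 / (0.12 × 1.494) = 5.01 × 10^6 m²
A = 5.01 × 10^6 m² = 501 ha

A ≈ 501 ha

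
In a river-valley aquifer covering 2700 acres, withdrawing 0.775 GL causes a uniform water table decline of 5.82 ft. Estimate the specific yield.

A = 2700 acres = 1.093 × 10^7 m²
Δh = 5.82 ft = 1.774 m
ΔV = 0.775 GL = 7.75 × 10^5 m³
Sy = ΔV / (A × Δh) = 7.75 × 10^5 m³ / (1.093 × 10^7 m² × 1.774 m) = 0.03998

Sy ≈ 0.04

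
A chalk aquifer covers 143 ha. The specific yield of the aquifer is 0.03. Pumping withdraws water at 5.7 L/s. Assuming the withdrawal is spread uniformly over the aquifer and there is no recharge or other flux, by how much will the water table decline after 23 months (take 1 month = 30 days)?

Δh ≈ 7.92 m

A = 143 ha = 1.43 × 10^6 m²
Q = 5.7 L/s = 492.5 m³/d
t = 23 months = 690 d
ΔV = Q × t = 492.5 m³/d × 690 d = 3.398 × 10^5 m³
Δh = ΔV / (Sy × A) = 3.398 × 10^5 / (0.03 × 1.43 × 10^6) = 7.921 m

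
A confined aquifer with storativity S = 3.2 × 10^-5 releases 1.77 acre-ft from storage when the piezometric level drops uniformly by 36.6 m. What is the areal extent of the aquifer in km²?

ΔV = 1.77 acre-ft = 2183 m³
A = ΔV / (S × Δh) = 2183 / (3.2 × 10^-5 × 36.6) = 1.864 × 10^6 m²
A = 1.864 × 10^6 m² = 1.864 km²

A ≈ 1.86 km²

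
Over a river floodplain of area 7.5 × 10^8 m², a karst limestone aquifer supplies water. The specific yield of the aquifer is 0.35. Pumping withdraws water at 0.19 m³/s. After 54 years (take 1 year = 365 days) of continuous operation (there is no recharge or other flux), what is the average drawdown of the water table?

Δh ≈ 1.23 m

Q = 0.19 m³/s = 16420 m³/d
t = 54 years = 19710 d
ΔV = Q × t = 16420 m³/d × 19710 d = 3.236 × 10^8 m³
Δh = ΔV / (Sy × A) = 3.236 × 10^8 / (0.35 × 7.5 × 10^8) = 1.233 m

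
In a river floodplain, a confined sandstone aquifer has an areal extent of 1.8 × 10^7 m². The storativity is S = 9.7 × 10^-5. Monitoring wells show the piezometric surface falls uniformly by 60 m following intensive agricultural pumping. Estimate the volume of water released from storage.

ΔV ≈ 1.05 × 10^5 m³

ΔV = S × A × Δh = 9.7 × 10^-5 × 1.8 × 10^7 m² × 60 m = 1.048 × 10^5 m³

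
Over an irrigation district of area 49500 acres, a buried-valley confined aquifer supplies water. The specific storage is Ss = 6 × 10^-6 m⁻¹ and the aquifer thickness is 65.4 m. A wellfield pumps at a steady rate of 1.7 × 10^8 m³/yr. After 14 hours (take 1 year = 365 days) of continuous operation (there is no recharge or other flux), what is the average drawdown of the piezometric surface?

Δh ≈ 3.46 m

S = Ss × b = 6 × 10^-6 m⁻¹ × 65.4 m = 3.924 × 10^-4
A = 49500 acres = 2.003 × 10^8 m²
Q = 1.7 × 10^8 m³/yr = 4.658 × 10^5 m³/d
t = 14 hours = 0.5833 d
ΔV = Q × t = 4.658 × 10^5 m³/d × 0.5833 d = 2.717 × 10^5 m³
Δh = ΔV / (S × A) = 2.717 × 10^5 / (3.924 × 10^-4 × 2.003 × 10^8) = 3.456 m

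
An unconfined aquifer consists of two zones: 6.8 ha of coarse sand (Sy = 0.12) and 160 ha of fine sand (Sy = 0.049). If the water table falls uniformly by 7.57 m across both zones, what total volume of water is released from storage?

A₁ = 6.8 ha = 68000 m²; A₂ = 160 ha = 1.6 × 10^6 m²
ΔV₁ = 0.12 × 68000 × 7.57 = 61770 m³
ΔV₂ = 0.049 × 1.6 × 10^6 × 7.57 = 5.935 × 10^5 m³
ΔV = ΔV₁ + ΔV₂ = 6.553 × 10^5 m³

ΔV ≈ 6.55 × 10^5 m³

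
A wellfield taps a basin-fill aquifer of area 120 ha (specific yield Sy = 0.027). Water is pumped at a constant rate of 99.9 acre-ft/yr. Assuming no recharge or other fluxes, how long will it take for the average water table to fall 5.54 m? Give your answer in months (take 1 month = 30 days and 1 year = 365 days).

t ≈ 17.7 months

A = 120 ha = 1.2 × 10^6 m²
ΔV = Sy × A × Δh = 0.027 × 1.2 × 10^6 × 5.54 = 1.795 × 10^5 m³
Q = 99.9 acre-ft/yr = 337.6 m³/d
t = ΔV / Q = 1.795 × 10^5 m³ / 337.6 m³/d = 531.7 d
t = 531.7 d ≈ 17.72 months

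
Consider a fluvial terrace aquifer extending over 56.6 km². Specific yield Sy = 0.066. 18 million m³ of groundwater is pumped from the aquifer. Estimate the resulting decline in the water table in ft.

A = 56.6 km² = 5.66 × 10^7 m²
ΔV = 18 million m³ = 1.8 × 10^7 m³
Δh = ΔV / (Sy × A) = 1.8 × 10^7 m³ / (0.066 × 5.66 × 10^7 m²) = 4.819 m
Δh = 4.819 m = 15.81 ft

Δh ≈ 15.8 ft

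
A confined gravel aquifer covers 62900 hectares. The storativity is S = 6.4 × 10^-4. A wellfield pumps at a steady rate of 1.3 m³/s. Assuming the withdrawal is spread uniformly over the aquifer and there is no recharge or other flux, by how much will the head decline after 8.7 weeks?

A = 62900 hectares = 6.29 × 10^8 m²
Q = 1.3 m³/s = 1.123 × 10^5 m³/d
t = 8.7 weeks = 60.9 d
ΔV = Q × t = 1.123 × 10^5 m³/d × 60.9 d = 6.84 × 10^6 m³
Δh = ΔV / (S × A) = 6.84 × 10^6 / (6.4 × 10^-4 × 6.29 × 10^8) = 16.99 m

Δh ≈ 17 m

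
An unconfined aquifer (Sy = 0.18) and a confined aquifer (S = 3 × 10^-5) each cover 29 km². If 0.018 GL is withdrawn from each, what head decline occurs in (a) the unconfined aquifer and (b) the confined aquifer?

A = 29 km² = 2.9 × 10^7 m²
ΔV = 0.018 GL = 18000 m³
Unconfined: Δh_u = ΔV/(Sy·A) = 18000/(0.18 × 2.9 × 10^7) = 0.003448 m
Confined: Δh_c = ΔV/(S·A) = 18000/(3 × 10^-5 × 2.9 × 10^7) = 20.69 m

Δh_u ≈ 0.00345 m; Δh_c ≈ 20.7 m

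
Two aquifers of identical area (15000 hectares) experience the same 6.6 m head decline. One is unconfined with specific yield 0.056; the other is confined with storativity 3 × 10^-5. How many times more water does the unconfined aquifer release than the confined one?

A = 15000 hectares = 1.5 × 10^8 m²
Unconfined: ΔV_u = Sy × A × Δh = 0.056 × 1.5 × 10^8 × 6.6 = 5.544 × 10^7 m³
Confined: ΔV_c = S × A × Δh = 3 × 10^-5 × 1.5 × 10^8 × 6.6 = 29700 m³
Ratio = ΔV_u / ΔV_c = Sy / S = 0.056 / 3 × 10^-5 = 1867

ΔV_u / ΔV_c ≈ 1870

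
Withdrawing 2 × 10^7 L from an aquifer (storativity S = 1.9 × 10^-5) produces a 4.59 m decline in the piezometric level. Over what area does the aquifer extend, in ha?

ΔV = 2 × 10^7 L = 20000 m³
A = ΔV / (S × Δh) = 20000 / (1.9 × 10^-5 × 4.59) = 2.293 × 10^8 m²
A = 2.293 × 10^8 m² = 22930 ha

A ≈ 22900 ha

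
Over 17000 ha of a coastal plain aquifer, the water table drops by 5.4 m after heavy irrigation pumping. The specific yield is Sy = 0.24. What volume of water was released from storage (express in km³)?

ΔV ≈ 0.22 km³

A = 17000 ha = 1.7 × 10^8 m²
ΔV = Sy × A × Δh = 0.24 × 1.7 × 10^8 m² × 5.4 m = 2.203 × 10^8 m³
ΔV = 2.203 × 10^8 m³ = 0.2203 km³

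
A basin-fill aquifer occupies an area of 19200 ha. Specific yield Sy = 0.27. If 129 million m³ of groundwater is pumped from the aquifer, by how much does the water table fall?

Δh ≈ 2.49 m

A = 19200 ha = 1.92 × 10^8 m²
ΔV = 129 million m³ = 1.29 × 10^8 m³
Δh = ΔV / (Sy × A) = 1.29 × 10^8 m³ / (0.27 × 1.92 × 10^8 m²) = 2.488 m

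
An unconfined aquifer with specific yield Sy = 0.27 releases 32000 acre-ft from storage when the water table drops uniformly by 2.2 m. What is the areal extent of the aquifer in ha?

A ≈ 6650 ha

ΔV = 32000 acre-ft = 3.947 × 10^7 m³
A = ΔV / (Sy × Δh) = 3.947 × 10^7 / (0.27 × 2.2) = 6.645 × 10^7 m²
A = 6.645 × 10^7 m² = 6645 ha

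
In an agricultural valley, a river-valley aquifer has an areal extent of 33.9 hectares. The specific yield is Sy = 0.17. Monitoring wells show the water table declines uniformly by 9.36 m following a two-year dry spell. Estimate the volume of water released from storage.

A = 33.9 hectares = 3.39 × 10^5 m²
ΔV = Sy × A × Δh = 0.17 × 3.39 × 10^5 m² × 9.36 m = 5.394 × 10^5 m³

ΔV ≈ 5.39 × 10^5 m³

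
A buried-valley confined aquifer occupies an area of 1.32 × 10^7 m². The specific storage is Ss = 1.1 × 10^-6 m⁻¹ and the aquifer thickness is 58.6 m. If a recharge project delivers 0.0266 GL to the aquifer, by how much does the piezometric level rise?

S = Ss × b = 1.1 × 10^-6 m⁻¹ × 58.6 m = 6.446 × 10^-5
ΔV = 0.0266 GL = 26600 m³
Δh = ΔV / (S × A) = 26600 m³ / (6.446 × 10^-5 × 1.32 × 10^7 m²) = 31.26 m

Δh ≈ 31.3 m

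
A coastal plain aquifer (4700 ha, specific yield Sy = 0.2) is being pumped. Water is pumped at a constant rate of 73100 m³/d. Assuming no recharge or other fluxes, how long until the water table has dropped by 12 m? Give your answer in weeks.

A = 4700 ha = 4.7 × 10^7 m²
ΔV = Sy × A × Δh = 0.2 × 4.7 × 10^7 × 12 = 1.128 × 10^8 m³
t = ΔV / Q = 1.128 × 10^8 m³ / 73100 m³/d = 1543 d
t = 1543 d ≈ 220.4 weeks

t ≈ 220 weeks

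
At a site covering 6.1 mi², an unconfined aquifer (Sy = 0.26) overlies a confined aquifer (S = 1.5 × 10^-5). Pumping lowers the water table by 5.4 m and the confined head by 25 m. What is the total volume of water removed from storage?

A = 6.1 mi² = 1.58 × 10^7 m²
Unconfined: ΔV_u = Sy × A × Δh_u = 0.26 × 1.58 × 10^7 × 5.4 = 2.218 × 10^7 m³
Confined: ΔV_c = S × A × Δh_c = 1.5 × 10^-5 × 1.58 × 10^7 × 25 = 5925 m³
Total ΔV = 2.218 × 10^7 + 5925 = 2.219 × 10^7 m³

ΔV ≈ 2.22 × 10^7 m³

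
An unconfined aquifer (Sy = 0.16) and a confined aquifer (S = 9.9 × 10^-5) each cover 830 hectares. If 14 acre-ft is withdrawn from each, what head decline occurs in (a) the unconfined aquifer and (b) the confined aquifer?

Δh_u ≈ 0.013 m; Δh_c ≈ 21 m

A = 830 hectares = 8.3 × 10^6 m²
ΔV = 14 acre-ft = 17270 m³
Unconfined: Δh_u = ΔV/(Sy·A) = 17270/(0.16 × 8.3 × 10^6) = 0.013 m
Confined: Δh_c = ΔV/(S·A) = 17270/(9.9 × 10^-5 × 8.3 × 10^6) = 21.02 m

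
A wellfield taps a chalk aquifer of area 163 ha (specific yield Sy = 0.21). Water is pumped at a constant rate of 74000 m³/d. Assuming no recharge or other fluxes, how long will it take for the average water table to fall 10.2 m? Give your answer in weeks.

A = 163 ha = 1.63 × 10^6 m²
ΔV = Sy × A × Δh = 0.21 × 1.63 × 10^6 × 10.2 = 3.491 × 10^6 m³
t = ΔV / Q = 3.491 × 10^6 m³ / 74000 m³/d = 47.18 d
t = 47.18 d ≈ 6.74 weeks

t ≈ 6.74 weeks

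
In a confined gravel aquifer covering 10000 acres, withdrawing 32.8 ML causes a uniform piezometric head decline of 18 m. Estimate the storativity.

A = 10000 acres = 4.047 × 10^7 m²
ΔV = 32.8 ML = 32800 m³
S = ΔV / (A × Δh) = 32800 m³ / (4.047 × 10^7 m² × 18 m) = 4.503 × 10^-5

S ≈ 4.5 × 10^-5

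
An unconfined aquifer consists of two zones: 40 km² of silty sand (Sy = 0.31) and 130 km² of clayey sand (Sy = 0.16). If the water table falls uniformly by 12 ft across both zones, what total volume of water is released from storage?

A₁ = 40 km² = 4 × 10^7 m²; A₂ = 130 km² = 1.3 × 10^8 m²
Δh = 12 ft = 3.658 m
ΔV₁ = 0.31 × 4 × 10^7 × 3.658 = 4.535 × 10^7 m³
ΔV₂ = 0.16 × 1.3 × 10^8 × 3.658 = 7.608 × 10^7 m³
ΔV = ΔV₁ + ΔV₂ = 1.214 × 10^8 m³

ΔV ≈ 1.21 × 10^8 m³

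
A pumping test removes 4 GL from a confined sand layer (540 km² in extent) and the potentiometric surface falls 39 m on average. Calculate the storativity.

A = 540 km² = 5.4 × 10^8 m²
ΔV = 4 GL = 4 × 10^6 m³
S = ΔV / (A × Δh) = 4 × 10^6 m³ / (5.4 × 10^8 m² × 39 m) = 1.899 × 10^-4

S ≈ 1.9 × 10^-4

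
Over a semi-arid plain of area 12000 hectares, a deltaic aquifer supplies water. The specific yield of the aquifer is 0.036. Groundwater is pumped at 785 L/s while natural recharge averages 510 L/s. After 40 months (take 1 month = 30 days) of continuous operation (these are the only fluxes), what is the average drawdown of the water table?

Δh ≈ 6.6 m

A = 12000 hectares = 1.2 × 10^8 m²
Net abstraction = 785 − 510 = 275 L/s
Q_net = 275 L/s = 23760 m³/d
t = 40 months = 1200 d
ΔV = Q × t = 23760 m³/d × 1200 d = 2.851 × 10^7 m³
Δh = ΔV / (Sy × A) = 2.851 × 10^7 / (0.036 × 1.2 × 10^8) = 6.6 m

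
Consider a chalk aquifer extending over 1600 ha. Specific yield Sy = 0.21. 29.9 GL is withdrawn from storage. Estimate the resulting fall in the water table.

A = 1600 ha = 1.6 × 10^7 m²
ΔV = 29.9 GL = 2.99 × 10^7 m³
Δh = ΔV / (Sy × A) = 2.99 × 10^7 m³ / (0.21 × 1.6 × 10^7 m²) = 8.899 m

Δh ≈ 8.9 m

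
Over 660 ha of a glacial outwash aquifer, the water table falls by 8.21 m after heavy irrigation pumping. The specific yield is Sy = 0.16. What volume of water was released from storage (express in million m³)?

A = 660 ha = 6.6 × 10^6 m²
ΔV = Sy × A × Δh = 0.16 × 6.6 × 10^6 m² × 8.21 m = 8.67 × 10^6 m³
ΔV = 8.67 × 10^6 m³ = 8.67 million m³

ΔV ≈ 8.67 million m³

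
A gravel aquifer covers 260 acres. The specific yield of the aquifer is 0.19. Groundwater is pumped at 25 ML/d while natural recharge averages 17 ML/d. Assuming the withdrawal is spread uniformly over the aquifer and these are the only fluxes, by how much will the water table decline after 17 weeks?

A = 260 acres = 1.052 × 10^6 m²
Net abstraction = 25 − 17 = 8 ML/d
Q_net = 8 ML/d = 8000 m³/d
t = 17 weeks = 119 d
ΔV = Q × t = 8000 m³/d × 119 d = 9.52 × 10^5 m³
Δh = ΔV / (Sy × A) = 9.52 × 10^5 / (0.19 × 1.052 × 10^6) = 4.762 m

Δh ≈ 4.76 m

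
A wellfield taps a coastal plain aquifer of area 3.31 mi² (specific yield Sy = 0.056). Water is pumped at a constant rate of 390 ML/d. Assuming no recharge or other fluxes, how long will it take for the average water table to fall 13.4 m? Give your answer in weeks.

A = 3.31 mi² = 8.573 × 10^6 m²
ΔV = Sy × A × Δh = 0.056 × 8.573 × 10^6 × 13.4 = 6.433 × 10^6 m³
Q = 390 ML/d = 3.9 × 10^5 m³/d
t = ΔV / Q = 6.433 × 10^6 m³ / 3.9 × 10^5 m³/d = 16.5 d
t = 16.5 d ≈ 2.356 weeks

t ≈ 2.36 weeks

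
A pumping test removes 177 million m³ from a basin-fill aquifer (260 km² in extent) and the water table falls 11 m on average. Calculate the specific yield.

Sy ≈ 0.062

A = 260 km² = 2.6 × 10^8 m²
ΔV = 177 million m³ = 1.77 × 10^8 m³
Sy = ΔV / (A × Δh) = 1.77 × 10^8 m³ / (2.6 × 10^8 m² × 11 m) = 0.06189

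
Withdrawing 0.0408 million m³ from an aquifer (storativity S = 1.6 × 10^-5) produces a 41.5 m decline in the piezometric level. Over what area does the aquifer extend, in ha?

A ≈ 6140 ha

ΔV = 0.0408 million m³ = 40800 m³
A = ΔV / (S × Δh) = 40800 / (1.6 × 10^-5 × 41.5) = 6.145 × 10^7 m²
A = 6.145 × 10^7 m² = 6145 ha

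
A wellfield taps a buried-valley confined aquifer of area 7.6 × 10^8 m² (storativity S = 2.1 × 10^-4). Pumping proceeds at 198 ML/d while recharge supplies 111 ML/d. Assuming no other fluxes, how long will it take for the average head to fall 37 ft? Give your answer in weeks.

Δh = 37 ft = 11.28 m
ΔV = S × A × Δh = 2.1 × 10^-4 × 7.6 × 10^8 × 11.28 = 1.8 × 10^6 m³
Net withdrawal = 198 − 111 = 87 ML/d = 87000 m³/d
t = ΔV / Q = 1.8 × 10^6 m³ / 87000 m³/d = 20.69 d
t = 20.69 d ≈ 2.956 weeks

t ≈ 2.96 weeks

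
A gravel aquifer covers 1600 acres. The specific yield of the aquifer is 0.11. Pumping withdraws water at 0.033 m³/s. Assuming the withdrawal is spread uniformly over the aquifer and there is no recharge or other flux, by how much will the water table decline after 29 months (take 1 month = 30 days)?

A = 1600 acres = 6.475 × 10^6 m²
Q = 0.033 m³/s = 2851 m³/d
t = 29 months = 870 d
ΔV = Q × t = 2851 m³/d × 870 d = 2.481 × 10^6 m³
Δh = ΔV / (Sy × A) = 2.481 × 10^6 / (0.11 × 6.475 × 10^6) = 3.483 m

Δh ≈ 3.48 m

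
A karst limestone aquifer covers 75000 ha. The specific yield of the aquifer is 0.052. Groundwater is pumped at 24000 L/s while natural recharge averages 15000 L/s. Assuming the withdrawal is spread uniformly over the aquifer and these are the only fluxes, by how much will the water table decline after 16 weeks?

A = 75000 ha = 7.5 × 10^8 m²
Net abstraction = 24000 − 15000 = 9000 L/s
Q_net = 9000 L/s = 7.776 × 10^5 m³/d
t = 16 weeks = 112 d
ΔV = Q × t = 7.776 × 10^5 m³/d × 112 d = 8.709 × 10^7 m³
Δh = ΔV / (Sy × A) = 8.709 × 10^7 / (0.052 × 7.5 × 10^8) = 2.233 m

Δh ≈ 2.23 m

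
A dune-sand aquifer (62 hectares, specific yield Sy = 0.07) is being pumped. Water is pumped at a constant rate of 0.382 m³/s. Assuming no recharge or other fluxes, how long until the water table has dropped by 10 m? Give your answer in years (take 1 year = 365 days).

t ≈ 0.036 years

A = 62 hectares = 6.2 × 10^5 m²
ΔV = Sy × A × Δh = 0.07 × 6.2 × 10^5 × 10 = 4.34 × 10^5 m³
Q = 0.382 m³/s = 33000 m³/d
t = ΔV / Q = 4.34 × 10^5 m³ / 33000 m³/d = 13.15 d
t = 13.15 d ≈ 0.03603 years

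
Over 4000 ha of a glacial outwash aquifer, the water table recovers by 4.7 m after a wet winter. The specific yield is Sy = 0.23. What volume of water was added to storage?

A = 4000 ha = 4 × 10^7 m²
ΔV = Sy × A × Δh = 0.23 × 4 × 10^7 m² × 4.7 m = 4.324 × 10^7 m³

ΔV ≈ 4.32 × 10^7 m³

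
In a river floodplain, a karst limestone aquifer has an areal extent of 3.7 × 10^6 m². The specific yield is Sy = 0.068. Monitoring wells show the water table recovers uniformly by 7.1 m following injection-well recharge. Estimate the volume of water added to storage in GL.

ΔV ≈ 1.79 GL

ΔV = Sy × A × Δh = 0.068 × 3.7 × 10^6 m² × 7.1 m = 1.786 × 10^6 m³
ΔV = 1.786 × 10^6 m³ = 1.786 GL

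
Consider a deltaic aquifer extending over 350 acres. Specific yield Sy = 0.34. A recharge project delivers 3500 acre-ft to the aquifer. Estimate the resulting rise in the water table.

Δh ≈ 8.96 m

A = 350 acres = 1.416 × 10^6 m²
ΔV = 3500 acre-ft = 4.317 × 10^6 m³
Δh = ΔV / (Sy × A) = 4.317 × 10^6 m³ / (0.34 × 1.416 × 10^6 m²) = 8.965 m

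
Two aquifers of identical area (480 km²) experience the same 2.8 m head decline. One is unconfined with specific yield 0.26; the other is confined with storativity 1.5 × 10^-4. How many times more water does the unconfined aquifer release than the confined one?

ΔV_u / ΔV_c ≈ 1730

A = 480 km² = 4.8 × 10^8 m²
Unconfined: ΔV_u = Sy × A × Δh = 0.26 × 4.8 × 10^8 × 2.8 = 3.494 × 10^8 m³
Confined: ΔV_c = S × A × Δh = 1.5 × 10^-4 × 4.8 × 10^8 × 2.8 = 2.016 × 10^5 m³
Ratio = ΔV_u / ΔV_c = Sy / S = 0.26 / 1.5 × 10^-4 = 1733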